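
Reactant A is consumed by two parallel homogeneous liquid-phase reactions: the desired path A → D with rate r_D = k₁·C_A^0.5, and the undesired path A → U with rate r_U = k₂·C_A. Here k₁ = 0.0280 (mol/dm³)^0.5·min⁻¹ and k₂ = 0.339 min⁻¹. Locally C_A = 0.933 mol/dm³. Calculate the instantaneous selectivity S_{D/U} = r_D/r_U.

0.0855

S_{D/U} = r_D/r_U = (k₁·C_A^0.5)/(k₂·C_A) = (k₁/k₂)·C_A^-0.5.
= (0.0280×0.9330^0.5) / (0.339×0.9330) = 0.02705/0.3163 = 0.0855.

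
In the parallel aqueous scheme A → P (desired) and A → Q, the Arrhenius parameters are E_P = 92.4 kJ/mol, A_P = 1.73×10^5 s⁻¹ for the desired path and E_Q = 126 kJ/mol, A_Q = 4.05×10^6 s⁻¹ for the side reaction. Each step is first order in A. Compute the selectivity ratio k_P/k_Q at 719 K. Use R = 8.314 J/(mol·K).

11.8

With equal orders, S_{P/Q} = k_P/k_Q = (A_P/A_Q)·exp[(E_Q−E_P)/(RT)].
(E_Q−E_P)/(RT) = (126−92.4)×10³/(8.314×719) = 33600/5978 = 5.621.
k_P/k_Q = (1.73×10^5/4.05×10^6)·exp(5.621) = 0.04272 × 276.1 = 11.8.
Since E_P < E_Q, lowering the temperature improves selectivity toward P.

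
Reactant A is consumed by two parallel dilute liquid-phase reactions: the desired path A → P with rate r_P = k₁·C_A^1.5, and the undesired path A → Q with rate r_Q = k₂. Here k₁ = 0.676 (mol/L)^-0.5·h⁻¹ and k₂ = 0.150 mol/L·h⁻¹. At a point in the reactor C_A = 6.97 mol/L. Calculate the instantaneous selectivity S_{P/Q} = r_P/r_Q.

82.9

S_{P/Q} = r_P/r_Q = (k₁·C_A^1.5)/(k₂) = (k₁/k₂)·C_A^1.5.
= (0.676×6.970^1.5) / (0.150) = 12.44/0.1500 = 82.9.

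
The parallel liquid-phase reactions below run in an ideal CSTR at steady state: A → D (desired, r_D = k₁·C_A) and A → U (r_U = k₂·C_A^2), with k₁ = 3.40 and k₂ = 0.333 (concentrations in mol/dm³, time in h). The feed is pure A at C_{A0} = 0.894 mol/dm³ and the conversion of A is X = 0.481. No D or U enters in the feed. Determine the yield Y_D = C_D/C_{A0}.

Exit C_A = C_{A0}(1−X) = 0.894×0.519 = 0.4640 mol/dm³.
In a CSTR the entire volume is at exit conditions, so r_D = 3.40×0.4640 = 1.578 and r_U = 0.333×0.4640^2 = 0.07169.
Fraction of consumed A going to D: r_D/(r_D+r_U) = 0.9565.
C_D = 0.9565·C_{A0}·X = 0.9565×0.894×0.481 = 0.411 mol/dm³; Y_D = C_D/C_{A0} = 0.460.

0.460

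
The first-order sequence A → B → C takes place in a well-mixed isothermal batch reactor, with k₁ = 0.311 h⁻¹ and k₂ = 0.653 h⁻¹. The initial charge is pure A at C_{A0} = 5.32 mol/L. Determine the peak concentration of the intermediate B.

1.29 mol/L

At the optimum, C_{B,max}/C_{A0} = (k₁/k₂)^[k₂/(k₂−k₁)].
= (0.311/0.653)^(0.653/(0.653−0.311)) = (0.4763)^(1.909) = 0.2426.
C_{B,max} = 0.2426×5.32 = 1.29 mol/L.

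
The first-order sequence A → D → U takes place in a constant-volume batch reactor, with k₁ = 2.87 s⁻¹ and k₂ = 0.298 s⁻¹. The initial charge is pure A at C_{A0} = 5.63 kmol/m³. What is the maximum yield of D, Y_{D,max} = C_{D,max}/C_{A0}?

Evaluating C_D at t_opt = ln(k₂/k₁)/(k₂−k₁) gives C_{D,max}/C_{A0} = (k₁/k₂)^[k₂/(k₂−k₁)].
= (2.87/0.298)^(0.298/(0.298−2.87)) = (9.631)^(-0.1159) = 0.7692.

0.769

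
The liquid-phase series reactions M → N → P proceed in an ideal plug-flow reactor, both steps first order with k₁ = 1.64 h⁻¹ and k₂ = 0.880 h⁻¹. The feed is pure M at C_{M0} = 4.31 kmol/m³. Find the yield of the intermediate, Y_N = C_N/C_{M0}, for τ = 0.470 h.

Solving the coupled first-order balances gives C_N(τ) = [k₁/(k₂−k₁)]·C_{M0}·(e^(−k₁τ) − e^(−k₂τ)).
e^(−k₁τ) = e^(−1.64×0.470) = e^(−0.7708) = 0.4626; e^(−k₂τ) = e^(−0.4136) = 0.6613.
C_N = 1.64×4.31/(0.880−1.64) × (0.4626−0.6613) = (-9.301)×(-0.1986) = 1.847 kmol/m³.
Y_N = C_N/C_{M0} = 1.847/4.31 = 0.429.

0.429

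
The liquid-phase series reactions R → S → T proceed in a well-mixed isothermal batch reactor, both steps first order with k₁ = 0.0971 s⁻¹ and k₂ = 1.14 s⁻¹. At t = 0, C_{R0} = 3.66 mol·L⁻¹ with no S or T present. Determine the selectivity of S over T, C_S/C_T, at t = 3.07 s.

0.346

The intermediate concentration in a first-order A→B→C sequence is C_S = k₁C_{R0}(e^(−k₁t) − e^(−k₂t))/(k₂−k₁).
e^(−k₁t) = e^(−0.0971×3.07) = e^(−0.2981) = 0.7422; e^(−k₂t) = e^(−3.500) = 0.03020.
C_S = 0.0971×3.66/(1.14−0.0971) × (0.7422−0.03020) = 0.3408×0.7120 = 0.2426 mol·L⁻¹.
C_R = C_{R0}e^(−k₁t) = 2.717 mol·L⁻¹, so C_T = C_{R0}−C_R−C_S = 0.7008 mol·L⁻¹; C_S/C_T = 0.346.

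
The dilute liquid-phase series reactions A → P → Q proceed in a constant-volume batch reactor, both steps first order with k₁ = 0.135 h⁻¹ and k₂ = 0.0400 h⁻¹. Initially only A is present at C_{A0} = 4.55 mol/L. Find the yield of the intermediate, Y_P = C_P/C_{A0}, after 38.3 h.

Solving the coupled first-order balances gives C_P(t) = [k₁/(k₂−k₁)]·C_{A0}·(e^(−k₁t) − e^(−k₂t)).
e^(−k₁t) = e^(−0.135×38.3) = e^(−5.170) = 0.005682; e^(−k₂t) = e^(−1.532) = 0.2161.
C_P = 0.135×4.55/(0.0400−0.135) × (0.005682−0.2161) = (-6.466)×(-0.2104) = 1.361 mol/L.
Y_P = C_P/C_{A0} = 1.361/4.55 = 0.299.

0.299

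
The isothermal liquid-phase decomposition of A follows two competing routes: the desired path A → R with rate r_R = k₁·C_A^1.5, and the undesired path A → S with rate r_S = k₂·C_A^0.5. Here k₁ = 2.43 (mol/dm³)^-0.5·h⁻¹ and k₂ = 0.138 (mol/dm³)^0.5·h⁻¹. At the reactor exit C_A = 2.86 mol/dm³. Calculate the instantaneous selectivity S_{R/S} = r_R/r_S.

S_{R/S} = r_R/r_S = (k₁·C_A^1.5)/(k₂·C_A^0.5) = (k₁/k₂)·C_A.
= (2.43×2.860^1.5) / (0.138×2.860^0.5) = 11.75/0.2334 = 50.4.
Since the desired path is higher order in A, keeping C_A high (PFR or concentrated feed) favours R.

50.4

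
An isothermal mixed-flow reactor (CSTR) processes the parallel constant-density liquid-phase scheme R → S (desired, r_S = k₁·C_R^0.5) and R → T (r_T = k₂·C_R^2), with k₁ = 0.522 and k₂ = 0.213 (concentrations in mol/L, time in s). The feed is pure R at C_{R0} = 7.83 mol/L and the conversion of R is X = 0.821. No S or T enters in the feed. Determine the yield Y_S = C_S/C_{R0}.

Exit C_R = C_{R0}(1−X) = 7.83×0.179 = 1.402 mol/L.
A CSTR operates uniformly at the exit composition, giving r_S = 0.6180 and r_T = 0.4184 (each k·C_R^n at C_R = 1.402).
Fraction of consumed R going to S: r_S/(r_S+r_T) = 0.5963.
C_S = 0.5963·C_{R0}·X = 0.5963×7.83×0.821 = 3.83 mol/L; Y_S = C_S/C_{R0} = 0.490.

0.490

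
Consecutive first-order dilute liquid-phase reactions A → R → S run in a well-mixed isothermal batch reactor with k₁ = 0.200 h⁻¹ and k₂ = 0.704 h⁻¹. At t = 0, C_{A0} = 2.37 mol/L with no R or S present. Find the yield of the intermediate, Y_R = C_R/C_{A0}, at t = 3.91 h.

For first-order series with pure A initially, C_R(t) = k₁C_{A0}/(k₂−k₁)·(e^(−k₁t) − e^(−k₂t)).
e^(−k₁t) = e^(−0.200×3.91) = e^(−0.7820) = 0.4575; e^(−k₂t) = e^(−2.753) = 0.06376.
C_R = 0.200×2.37/(0.704−0.200) × (0.4575−0.06376) = 0.9405×0.3937 = 0.3703 mol/L.
Y_R = C_R/C_{A0} = 0.3703/2.37 = 0.156.

0.156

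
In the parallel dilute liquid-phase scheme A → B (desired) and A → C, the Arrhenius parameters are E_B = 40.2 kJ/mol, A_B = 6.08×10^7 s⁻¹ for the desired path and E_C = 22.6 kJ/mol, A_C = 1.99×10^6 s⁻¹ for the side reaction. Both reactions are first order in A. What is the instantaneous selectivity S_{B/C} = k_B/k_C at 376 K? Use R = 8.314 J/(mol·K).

0.110

k_B/k_C = (A_B/A_C)·exp[−(E_B−E_C)/(RT)] = (A_B/A_C)·exp[(E_C−E_B)/(RT)].
(E_C−E_B)/(RT) = (22.6−40.2)×10³/(8.314×376) = -17600/3126 = -5.630.
k_B/k_C = (6.08×10^7/1.99×10^6)·exp(-5.630) = 30.55 × 0.003588 = 0.110.
Since E_B > E_C, raising the temperature improves selectivity toward B.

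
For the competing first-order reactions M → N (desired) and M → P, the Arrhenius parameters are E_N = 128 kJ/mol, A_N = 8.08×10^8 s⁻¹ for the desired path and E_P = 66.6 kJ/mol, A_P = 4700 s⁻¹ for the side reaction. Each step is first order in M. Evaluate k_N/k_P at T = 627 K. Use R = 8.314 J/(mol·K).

1.32

k_N/k_P = (A_N/A_P)·exp[−(E_N−E_P)/(RT)] = (A_N/A_P)·exp[(E_P−E_N)/(RT)].
(E_P−E_N)/(RT) = (66.6−128)×10³/(8.314×627) = -61400/5213 = -11.78.
k_N/k_P = (8.08×10^8/4700)·exp(-11.78) = 1.719×10^5 × 7.667×10^-6 = 1.32.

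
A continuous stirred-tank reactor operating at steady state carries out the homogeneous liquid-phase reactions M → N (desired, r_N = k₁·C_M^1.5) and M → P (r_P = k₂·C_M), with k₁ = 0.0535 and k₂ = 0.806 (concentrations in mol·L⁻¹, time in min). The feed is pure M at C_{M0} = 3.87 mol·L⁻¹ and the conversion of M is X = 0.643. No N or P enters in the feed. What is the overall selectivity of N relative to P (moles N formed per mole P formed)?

0.0780

Exit C_M = C_{M0}(1−X) = 3.87×0.357 = 1.382 mol·L⁻¹.
In a CSTR the entire volume is at exit conditions, so r_N = 0.0535×1.382^1.5 = 0.08688 and r_P = 0.806×1.382 = 1.114.
Overall selectivity = C_N/C_P = r_Nτ/(r_Pτ) = r_N/r_P = 0.0780.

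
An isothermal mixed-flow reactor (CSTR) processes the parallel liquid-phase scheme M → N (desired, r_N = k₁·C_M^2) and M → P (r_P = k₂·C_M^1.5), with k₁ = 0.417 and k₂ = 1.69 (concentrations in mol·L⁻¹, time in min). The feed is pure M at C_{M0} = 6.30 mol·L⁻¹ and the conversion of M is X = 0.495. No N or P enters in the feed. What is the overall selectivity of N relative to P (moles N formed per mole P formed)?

Exit C_M = C_{M0}(1−X) = 6.30×0.505 = 3.181 mol·L⁻¹.
A CSTR operates uniformly at the exit composition, giving r_N = 4.221 and r_P = 9.590 (each k·C_M^n at C_M = 3.181).
Overall selectivity = C_N/C_P = r_Nτ/(r_Pτ) = r_N/r_P = 0.440.

0.440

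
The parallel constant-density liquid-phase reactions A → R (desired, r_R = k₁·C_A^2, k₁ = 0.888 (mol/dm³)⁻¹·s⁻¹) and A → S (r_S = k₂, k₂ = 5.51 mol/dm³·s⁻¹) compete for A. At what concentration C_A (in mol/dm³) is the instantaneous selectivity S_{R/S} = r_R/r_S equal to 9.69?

7.75 mol/dm³

S_{R/S} = (k₁/k₂)·C_A^2 ⇒ C_A = (S·k₂/k₁)^(0.5).
= (9.69×5.51/0.888)^(0.5) = (60.13)^(0.5) = 7.75 mol/dm³.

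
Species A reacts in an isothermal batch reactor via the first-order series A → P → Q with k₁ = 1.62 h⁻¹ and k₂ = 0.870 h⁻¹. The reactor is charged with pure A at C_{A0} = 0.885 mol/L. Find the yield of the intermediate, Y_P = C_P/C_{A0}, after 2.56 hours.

Solving the coupled first-order balances gives C_P(t) = [k₁/(k₂−k₁)]·C_{A0}·(e^(−k₁t) − e^(−k₂t)).
e^(−k₁t) = e^(−1.62×2.56) = e^(−4.147) = 0.01581; e^(−k₂t) = e^(−2.227) = 0.1078.
C_P = 1.62×0.885/(0.870−1.62) × (0.01581−0.1078) = (-1.912)×(-0.09202) = 0.1759 mol/L.
Y_P = C_P/C_{A0} = 0.1759/0.885 = 0.199.

0.199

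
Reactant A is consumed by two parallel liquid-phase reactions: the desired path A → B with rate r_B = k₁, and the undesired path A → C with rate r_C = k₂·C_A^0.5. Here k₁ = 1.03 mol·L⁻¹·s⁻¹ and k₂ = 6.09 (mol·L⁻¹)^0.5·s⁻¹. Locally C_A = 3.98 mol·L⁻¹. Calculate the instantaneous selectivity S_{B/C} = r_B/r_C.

S_{B/C} = r_B/r_C = (k₁)/(k₂·C_A^0.5) = (k₁/k₂)·C_A^-0.5.
= (1.03) / (6.09×3.980^0.5) = 1.030/12.15 = 0.0848.
The undesired path is higher order in A, so low C_A (CSTR or dilute feed) favours B.

0.0848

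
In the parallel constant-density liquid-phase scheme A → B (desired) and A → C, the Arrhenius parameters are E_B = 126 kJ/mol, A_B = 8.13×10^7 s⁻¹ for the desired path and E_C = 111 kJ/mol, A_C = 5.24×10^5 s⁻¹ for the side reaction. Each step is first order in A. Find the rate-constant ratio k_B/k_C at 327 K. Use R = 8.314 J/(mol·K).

With equal orders, S_{B/C} = k_B/k_C = (A_B/A_C)·exp[(E_C−E_B)/(RT)].
(E_C−E_B)/(RT) = (111−126)×10³/(8.314×327) = -15000/2719 = -5.517.
k_B/k_C = (8.13×10^7/5.24×10^5)·exp(-5.517) = 155.2 × 0.004016 = 0.623.
Since E_B > E_C, raising the temperature improves selectivity toward B.

0.623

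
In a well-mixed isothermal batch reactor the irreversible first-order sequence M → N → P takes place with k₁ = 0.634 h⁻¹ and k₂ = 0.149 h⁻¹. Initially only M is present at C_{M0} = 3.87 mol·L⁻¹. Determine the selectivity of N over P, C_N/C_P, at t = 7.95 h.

0.650

For first-order series with pure M initially, C_N(t) = k₁C_{M0}/(k₂−k₁)·(e^(−k₁t) − e^(−k₂t)).
e^(−k₁t) = e^(−0.634×7.95) = e^(−5.040) = 0.006472; e^(−k₂t) = e^(−1.185) = 0.3059.
C_N = 0.634×3.87/(0.149−0.634) × (0.006472−0.3059) = (-5.059)×(-0.2994) = 1.515 mol·L⁻¹.
C_M = C_{M0}e^(−k₁t) = 0.02505 mol·L⁻¹, so C_P = C_{M0}−C_M−C_N = 2.330 mol·L⁻¹; C_N/C_P = 0.650.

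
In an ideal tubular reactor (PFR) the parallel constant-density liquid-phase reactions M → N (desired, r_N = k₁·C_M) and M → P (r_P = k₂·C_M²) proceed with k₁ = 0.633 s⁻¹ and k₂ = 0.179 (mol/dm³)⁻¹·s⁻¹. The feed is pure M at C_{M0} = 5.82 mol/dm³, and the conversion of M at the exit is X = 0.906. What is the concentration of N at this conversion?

2.93 mol/dm³

C_M = C_{M0}(1−X) = 0.5471 mol/dm³.
Along a PFR/batch, dC_N/dC_M = −r_N/(r_N+r_P) = −k₁/(k₁+k₂·C_M).
Integrating from C_{M0} to C_M: C_N = (0.633/0.179)·ln[(0.633+0.179·5.82)/(0.633+0.179·0.547)] = 3.536·ln(1.675/0.7309) = 2.932 mol/dm³.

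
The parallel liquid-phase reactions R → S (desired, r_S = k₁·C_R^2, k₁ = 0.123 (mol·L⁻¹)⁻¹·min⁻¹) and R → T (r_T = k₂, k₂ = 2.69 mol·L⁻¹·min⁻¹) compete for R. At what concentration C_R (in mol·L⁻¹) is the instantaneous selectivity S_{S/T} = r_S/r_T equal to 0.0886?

1.39 mol·L⁻¹

S_{S/T} = (k₁/k₂)·C_R^2 ⇒ C_R = (S·k₂/k₁)^(0.5).
= (0.0886×2.69/0.123)^(0.5) = (1.938)^(0.5) = 1.39 mol·L⁻¹.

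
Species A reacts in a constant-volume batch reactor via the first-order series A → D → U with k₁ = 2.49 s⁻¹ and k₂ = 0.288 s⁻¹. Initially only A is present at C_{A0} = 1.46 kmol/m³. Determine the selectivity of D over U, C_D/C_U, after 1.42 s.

Solving the coupled first-order balances gives C_D(t) = [k₁/(k₂−k₁)]·C_{A0}·(e^(−k₁t) − e^(−k₂t)).
e^(−k₁t) = e^(−2.49×1.42) = e^(−3.536) = 0.02914; e^(−k₂t) = e^(−0.4090) = 0.6643.
C_D = 2.49×1.46/(0.288−2.49) × (0.02914−0.6643) = (-1.651)×(-0.6352) = 1.049 kmol/m³.
C_A = C_{A0}e^(−k₁t) = 0.04254 kmol/m³, so C_U = C_{A0}−C_A−C_D = 0.3688 kmol/m³; C_D/C_U = 2.84.

2.84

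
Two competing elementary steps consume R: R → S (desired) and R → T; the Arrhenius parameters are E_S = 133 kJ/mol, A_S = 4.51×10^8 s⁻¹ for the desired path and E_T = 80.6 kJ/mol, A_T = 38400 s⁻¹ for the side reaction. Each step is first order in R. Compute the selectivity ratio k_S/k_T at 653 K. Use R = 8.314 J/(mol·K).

With equal orders, S_{S/T} = k_S/k_T = (A_S/A_T)·exp[(E_T−E_S)/(RT)].
(E_T−E_S)/(RT) = (80.6−133)×10³/(8.314×653) = -52400/5429 = -9.652.
k_S/k_T = (4.51×10^8/38400)·exp(-9.652) = 11745 × 6.431×10^-5 = 0.755.
Since E_S > E_T, raising the temperature improves selectivity toward S.

0.755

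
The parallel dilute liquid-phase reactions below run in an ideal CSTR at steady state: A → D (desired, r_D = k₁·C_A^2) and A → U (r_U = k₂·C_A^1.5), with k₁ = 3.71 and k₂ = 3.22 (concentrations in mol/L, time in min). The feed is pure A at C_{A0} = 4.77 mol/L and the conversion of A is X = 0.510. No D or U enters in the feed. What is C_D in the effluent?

Exit C_A = C_{A0}(1−X) = 4.77×0.490 = 2.337 mol/L.
Rates in a CSTR are evaluated at the outlet concentration: r_D = 3.71×2.337^2 = 20.27, r_U = 3.22×2.337^1.5 = 11.51.
Fraction of consumed A going to D: r_D/(r_D+r_U) = 0.6379.
C_D = 0.6379·C_{A0}·X = 0.6379×4.77×0.510 = 1.55 mol/L.

1.55 mol/L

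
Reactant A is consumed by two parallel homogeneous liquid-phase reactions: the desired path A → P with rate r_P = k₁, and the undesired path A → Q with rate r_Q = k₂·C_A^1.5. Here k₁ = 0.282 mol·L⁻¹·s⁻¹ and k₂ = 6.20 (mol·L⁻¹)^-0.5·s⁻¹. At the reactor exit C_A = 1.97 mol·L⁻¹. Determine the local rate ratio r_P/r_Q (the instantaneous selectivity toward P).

0.0164

S_{P/Q} = r_P/r_Q = (k₁)/(k₂·C_A^1.5) = (k₁/k₂)·C_A^-1.5.
= (0.282) / (6.20×1.970^1.5) = 0.2820/17.14 = 0.0164.
The undesired path is higher order in A, so low C_A (CSTR or dilute feed) favours P.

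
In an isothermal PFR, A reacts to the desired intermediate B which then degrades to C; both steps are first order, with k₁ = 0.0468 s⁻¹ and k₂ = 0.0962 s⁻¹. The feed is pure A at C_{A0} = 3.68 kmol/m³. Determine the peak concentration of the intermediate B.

0.905 kmol/m³

For a first-order series the maximum intermediate yield is C_{B,max}/C_{A0} = (k₁/k₂)^[k₂/(k₂−k₁)].
= (0.0468/0.0962)^(0.0962/(0.0962−0.0468)) = (0.4865)^(1.947) = 0.2458.
C_{B,max} = 0.2458×3.68 = 0.905 kmol/m³.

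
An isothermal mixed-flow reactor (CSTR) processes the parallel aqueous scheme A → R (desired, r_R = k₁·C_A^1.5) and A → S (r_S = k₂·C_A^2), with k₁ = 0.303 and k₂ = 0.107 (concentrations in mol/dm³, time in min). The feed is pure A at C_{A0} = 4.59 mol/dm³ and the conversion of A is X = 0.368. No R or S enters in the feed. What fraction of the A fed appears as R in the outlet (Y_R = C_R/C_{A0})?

Exit C_A = C_{A0}(1−X) = 4.59×0.632 = 2.901 mol/dm³.
Rates in a CSTR are evaluated at the outlet concentration: r_R = 0.303×2.901^1.5 = 1.497, r_S = 0.107×2.901^2 = 0.9004.
Fraction of consumed A going to R: r_R/(r_R+r_S) = 0.6244.
C_R = 0.6244·C_{A0}·X = 0.6244×4.59×0.368 = 1.05 mol/dm³; Y_R = C_R/C_{A0} = 0.230.

0.230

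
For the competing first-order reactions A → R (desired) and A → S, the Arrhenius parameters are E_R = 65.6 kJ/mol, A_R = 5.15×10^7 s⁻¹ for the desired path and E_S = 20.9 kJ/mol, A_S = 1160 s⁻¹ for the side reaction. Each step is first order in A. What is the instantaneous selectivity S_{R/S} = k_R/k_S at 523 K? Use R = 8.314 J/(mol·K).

1.52

Since both paths have the same order in A, the concentration cancels and S_{R/S} = k_R/k_S = (A_R/A_S)·exp[(E_S−E_R)/(RT)].
(E_S−E_R)/(RT) = (20.9−65.6)×10³/(8.314×523) = -44700/4348 = -10.28.
k_R/k_S = (5.15×10^7/1160)·exp(-10.28) = 44397 × 3.431×10^-5 = 1.52.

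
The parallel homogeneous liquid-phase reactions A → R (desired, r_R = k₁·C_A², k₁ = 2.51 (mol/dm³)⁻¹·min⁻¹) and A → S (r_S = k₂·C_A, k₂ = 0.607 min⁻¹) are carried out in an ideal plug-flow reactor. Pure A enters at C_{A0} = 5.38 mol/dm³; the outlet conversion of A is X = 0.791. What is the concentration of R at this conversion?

3.91 mol/dm³

C_A = C_{A0}(1−X) = 1.124 mol/dm³.
Along a PFR/batch, dC_S/dC_A = −r_S/(r_R+r_S) = −k₂/(k₂+k₁·C_A).
Integrating from C_{A0} to C_A: C_S = (0.607/2.51)·ln[(0.607+2.51·5.38)/(0.607+2.51·1.12)] = 0.2418·ln(14.11/3.429) = 0.3421 mol/dm³.
Then C_R = (C_{A0}−C_A) − C_S = 4.256 − 0.3421 = 3.913 mol/dm³.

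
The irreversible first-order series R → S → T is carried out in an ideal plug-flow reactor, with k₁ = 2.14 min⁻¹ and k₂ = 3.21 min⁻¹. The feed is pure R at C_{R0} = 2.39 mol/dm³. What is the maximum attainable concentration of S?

0.708 mol/dm³

Evaluating C_S at τ_opt = ln(k₂/k₁)/(k₂−k₁) gives C_{S,max}/C_{R0} = (k₁/k₂)^[k₂/(k₂−k₁)].
= (2.14/3.21)^(3.21/(3.21−2.14)) = (0.6667)^(3.000) = 0.2963.
C_{S,max} = 0.2963×2.39 = 0.708 mol/dm³.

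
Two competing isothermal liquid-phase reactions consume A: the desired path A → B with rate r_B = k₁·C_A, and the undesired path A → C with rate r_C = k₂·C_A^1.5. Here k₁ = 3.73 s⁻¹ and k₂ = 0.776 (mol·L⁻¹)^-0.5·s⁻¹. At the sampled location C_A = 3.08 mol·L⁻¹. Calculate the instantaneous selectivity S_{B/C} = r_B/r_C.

S_{B/C} = r_B/r_C = (k₁·C_A)/(k₂·C_A^1.5) = (k₁/k₂)·C_A^-0.5.
= (3.73×3.080) / (0.776×3.080^1.5) = 11.49/4.195 = 2.74.

2.74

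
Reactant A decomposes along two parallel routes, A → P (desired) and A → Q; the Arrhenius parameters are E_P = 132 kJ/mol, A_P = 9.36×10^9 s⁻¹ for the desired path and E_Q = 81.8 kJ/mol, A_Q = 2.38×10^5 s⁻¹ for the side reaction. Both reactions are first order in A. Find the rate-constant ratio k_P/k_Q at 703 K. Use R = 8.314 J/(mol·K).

k_P/k_Q = (A_P/A_Q)·exp[−(E_P−E_Q)/(RT)] = (A_P/A_Q)·exp[(E_Q−E_P)/(RT)].
(E_Q−E_P)/(RT) = (81.8−132)×10³/(8.314×703) = -50200/5845 = -8.589.
k_P/k_Q = (9.36×10^9/2.38×10^5)·exp(-8.589) = 39328 × 1.862×10^-4 = 7.32.
Since E_P > E_Q, raising the temperature improves selectivity toward P.

7.32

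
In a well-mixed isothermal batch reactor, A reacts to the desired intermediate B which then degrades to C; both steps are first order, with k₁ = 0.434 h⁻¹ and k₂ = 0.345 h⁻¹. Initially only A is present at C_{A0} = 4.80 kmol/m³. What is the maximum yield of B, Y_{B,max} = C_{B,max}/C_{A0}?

Evaluating C_B at t_opt = ln(k₂/k₁)/(k₂−k₁) gives C_{B,max}/C_{A0} = (k₁/k₂)^[k₂/(k₂−k₁)].
= (0.434/0.345)^(0.345/(0.345−0.434)) = (1.258)^(-3.876) = 0.4108.

0.411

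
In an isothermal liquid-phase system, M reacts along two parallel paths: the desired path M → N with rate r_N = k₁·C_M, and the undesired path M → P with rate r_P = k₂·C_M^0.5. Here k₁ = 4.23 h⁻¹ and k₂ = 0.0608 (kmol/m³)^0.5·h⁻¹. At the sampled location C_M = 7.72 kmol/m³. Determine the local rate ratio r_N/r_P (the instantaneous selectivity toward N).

193

S_{N/P} = r_N/r_P = (k₁·C_M)/(k₂·C_M^0.5) = (k₁/k₂)·C_M^0.5.
= (4.23×7.720) / (0.0608×7.720^0.5) = 32.66/0.1689 = 193.
Since the desired path is higher order in M, keeping C_M high (PFR or concentrated feed) favours N.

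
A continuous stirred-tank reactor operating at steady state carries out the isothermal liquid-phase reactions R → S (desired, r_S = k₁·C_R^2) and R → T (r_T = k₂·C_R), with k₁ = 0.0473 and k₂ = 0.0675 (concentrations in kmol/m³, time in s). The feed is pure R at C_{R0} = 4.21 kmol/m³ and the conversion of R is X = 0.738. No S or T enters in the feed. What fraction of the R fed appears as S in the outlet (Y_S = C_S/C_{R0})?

Exit C_R = C_{R0}(1−X) = 4.21×0.262 = 1.103 kmol/m³.
Rates in a CSTR are evaluated at the outlet concentration: r_S = 0.0473×1.103^2 = 0.05755, r_T = 0.0675×1.103 = 0.07445.
Fraction of consumed R going to S: r_S/(r_S+r_T) = 0.4360.
C_S = 0.4360·C_{R0}·X = 0.4360×4.21×0.738 = 1.35 kmol/m³; Y_S = C_S/C_{R0} = 0.322.

0.322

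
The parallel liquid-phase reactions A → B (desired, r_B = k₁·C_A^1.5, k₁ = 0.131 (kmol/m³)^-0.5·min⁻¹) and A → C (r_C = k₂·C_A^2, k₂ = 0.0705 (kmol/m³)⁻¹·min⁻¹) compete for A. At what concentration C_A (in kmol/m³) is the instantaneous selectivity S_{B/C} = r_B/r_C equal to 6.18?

S_{B/C} = (k₁/k₂)·C_A^-0.5 ⇒ C_A = (S·k₂/k₁)^(-2).
= (6.18×0.0705/0.131)^(-2) = (3.326)^(-2) = 0.0904 kmol/m³.

0.0904 kmol/m³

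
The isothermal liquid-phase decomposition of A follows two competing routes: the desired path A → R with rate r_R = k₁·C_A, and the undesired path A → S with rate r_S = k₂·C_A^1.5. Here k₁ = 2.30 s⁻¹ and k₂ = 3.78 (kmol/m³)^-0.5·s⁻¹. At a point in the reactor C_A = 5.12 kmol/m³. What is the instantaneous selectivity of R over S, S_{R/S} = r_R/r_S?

S_{R/S} = r_R/r_S = (k₁·C_A)/(k₂·C_A^1.5) = (k₁/k₂)·C_A^-0.5.
= (2.30×5.120) / (3.78×5.120^1.5) = 11.78/43.79 = 0.269.
The undesired path is higher order in A, so low C_A (CSTR or dilute feed) favours R.

0.269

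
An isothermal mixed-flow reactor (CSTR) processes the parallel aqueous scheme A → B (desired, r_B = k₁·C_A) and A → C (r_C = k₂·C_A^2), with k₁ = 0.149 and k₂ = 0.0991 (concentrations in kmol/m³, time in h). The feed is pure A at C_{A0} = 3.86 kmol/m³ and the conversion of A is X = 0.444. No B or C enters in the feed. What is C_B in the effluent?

Exit C_A = C_{A0}(1−X) = 3.86×0.556 = 2.146 kmol/m³.
A CSTR operates uniformly at the exit composition, giving r_B = 0.3198 and r_C = 0.4565 (each k·C_A^n at C_A = 2.146).
Fraction of consumed A going to B: r_B/(r_B+r_C) = 0.4120.
C_B = 0.4120·C_{A0}·X = 0.4120×3.86×0.444 = 0.706 kmol/m³.

0.706 kmol/m³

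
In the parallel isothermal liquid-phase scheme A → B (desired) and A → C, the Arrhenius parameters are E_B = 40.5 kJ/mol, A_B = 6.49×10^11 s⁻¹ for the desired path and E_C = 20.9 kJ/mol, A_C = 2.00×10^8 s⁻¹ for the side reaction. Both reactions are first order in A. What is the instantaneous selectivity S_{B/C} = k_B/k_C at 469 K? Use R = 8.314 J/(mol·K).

21.3

k_B/k_C = (A_B/A_C)·exp[−(E_B−E_C)/(RT)] = (A_B/A_C)·exp[(E_C−E_B)/(RT)].
(E_C−E_B)/(RT) = (20.9−40.5)×10³/(8.314×469) = -19600/3899 = -5.027.
k_B/k_C = (6.49×10^11/2.00×10^8)·exp(-5.027) = 3245 × 0.006561 = 21.3.
Since E_B > E_C, raising the temperature improves selectivity toward B.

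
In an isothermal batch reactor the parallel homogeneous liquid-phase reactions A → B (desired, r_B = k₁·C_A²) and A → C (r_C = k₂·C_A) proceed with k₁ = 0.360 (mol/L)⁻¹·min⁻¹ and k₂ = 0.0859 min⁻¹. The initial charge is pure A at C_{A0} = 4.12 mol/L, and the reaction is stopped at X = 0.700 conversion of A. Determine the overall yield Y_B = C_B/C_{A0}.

0.637

C_A = C_{A0}(1−X) = 1.236 mol/L.
Along a PFR/batch, dC_C/dC_A = −r_C/(r_B+r_C) = −k₂/(k₂+k₁·C_A).
Integrating from C_{A0} to C_A: C_C = (0.0859/0.360)·ln[(0.0859+0.360·4.12)/(0.0859+0.360·1.24)] = 0.2386·ln(1.569/0.5309) = 0.2586 mol/L.
Then C_B = (C_{A0}−C_A) − C_C = 2.884 − 0.2586 = 2.625 mol/L.
Y_B = C_B/C_{A0} = 2.625/4.12 = 0.637.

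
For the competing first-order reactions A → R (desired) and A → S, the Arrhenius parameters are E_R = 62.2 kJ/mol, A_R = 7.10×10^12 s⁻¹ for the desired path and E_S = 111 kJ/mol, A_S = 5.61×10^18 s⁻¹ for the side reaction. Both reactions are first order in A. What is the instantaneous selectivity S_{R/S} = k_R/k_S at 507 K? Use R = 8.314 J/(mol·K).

Since both paths have the same order in A, the concentration cancels and S_{R/S} = k_R/k_S = (A_R/A_S)·exp[(E_S−E_R)/(RT)].
(E_S−E_R)/(RT) = (111−62.2)×10³/(8.314×507) = 48800/4215 = 11.58.
k_R/k_S = (7.10×10^12/5.61×10^18)·exp(11.58) = 1.266×10^-6 × 1.066×10^5 = 0.135.

0.135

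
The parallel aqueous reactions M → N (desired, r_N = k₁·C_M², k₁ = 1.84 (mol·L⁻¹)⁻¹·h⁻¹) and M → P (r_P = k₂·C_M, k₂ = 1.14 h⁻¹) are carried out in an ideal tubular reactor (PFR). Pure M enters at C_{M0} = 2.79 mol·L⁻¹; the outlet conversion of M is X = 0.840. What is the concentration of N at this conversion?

C_M = C_{M0}(1−X) = 0.4464 mol·L⁻¹.
Along a PFR/batch, dC_P/dC_M = −r_P/(r_N+r_P) = −k₂/(k₂+k₁·C_M).
Integrating from C_{M0} to C_M: C_P = (1.14/1.84)·ln[(1.14+1.84·2.79)/(1.14+1.84·0.446)] = 0.6196·ln(6.274/1.961) = 0.7204 mol·L⁻¹.
Then C_N = (C_{M0}−C_M) − C_P = 2.344 − 0.7204 = 1.623 mol·L⁻¹.

1.62 mol·L⁻¹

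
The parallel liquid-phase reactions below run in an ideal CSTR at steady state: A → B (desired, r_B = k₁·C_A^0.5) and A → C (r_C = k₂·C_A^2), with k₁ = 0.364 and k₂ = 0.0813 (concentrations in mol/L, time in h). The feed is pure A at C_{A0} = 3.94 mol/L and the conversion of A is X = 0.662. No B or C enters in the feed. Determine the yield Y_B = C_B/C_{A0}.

Exit C_A = C_{A0}(1−X) = 3.94×0.338 = 1.332 mol/L.
A CSTR operates uniformly at the exit composition, giving r_B = 0.4201 and r_C = 0.1442 (each k·C_A^n at C_A = 1.332).
Fraction of consumed A going to B: r_B/(r_B+r_C) = 0.7445.
C_B = 0.7445·C_{A0}·X = 0.7445×3.94×0.662 = 1.94 mol/L; Y_B = C_B/C_{A0} = 0.493.

0.493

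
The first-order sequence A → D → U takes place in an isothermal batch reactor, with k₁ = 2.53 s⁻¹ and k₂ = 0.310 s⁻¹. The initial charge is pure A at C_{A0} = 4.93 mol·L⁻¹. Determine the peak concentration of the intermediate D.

Evaluating C_D at t_opt = ln(k₂/k₁)/(k₂−k₁) gives C_{D,max}/C_{A0} = (k₁/k₂)^[k₂/(k₂−k₁)].
= (2.53/0.310)^(0.310/(0.310−2.53)) = (8.161)^(-0.1396) = 0.7459.
C_{D,max} = 0.7459×4.93 = 3.68 mol·L⁻¹.

3.68 mol·L⁻¹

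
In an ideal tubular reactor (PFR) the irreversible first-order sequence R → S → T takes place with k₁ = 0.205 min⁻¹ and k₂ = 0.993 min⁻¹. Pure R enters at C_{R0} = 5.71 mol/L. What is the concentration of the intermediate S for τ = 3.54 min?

The intermediate concentration in a first-order A→B→C sequence is C_S = k₁C_{R0}(e^(−k₁τ) − e^(−k₂τ))/(k₂−k₁).
e^(−k₁τ) = e^(−0.205×3.54) = e^(−0.7257) = 0.4840; e^(−k₂τ) = e^(−3.515) = 0.02974.
C_S = 0.205×5.71/(0.993−0.205) × (0.4840−0.02974) = 1.485×0.4542 = 0.6748 mol/L.

0.675 mol/L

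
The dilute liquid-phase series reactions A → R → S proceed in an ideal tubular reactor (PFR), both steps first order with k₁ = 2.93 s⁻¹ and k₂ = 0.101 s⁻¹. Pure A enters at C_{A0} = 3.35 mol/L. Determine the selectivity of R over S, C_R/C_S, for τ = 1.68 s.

For first-order series with pure A initially, C_R(τ) = k₁C_{A0}/(k₂−k₁)·(e^(−k₁τ) − e^(−k₂τ)).
e^(−k₁τ) = e^(−2.93×1.68) = e^(−4.922) = 0.007282; e^(−k₂τ) = e^(−0.1697) = 0.8439.
C_R = 2.93×3.35/(0.101−2.93) × (0.007282−0.8439) = (-3.470)×(-0.8367) = 2.903 mol/L.
C_A = C_{A0}e^(−k₁τ) = 0.02439 mol/L, so C_S = C_{A0}−C_A−C_R = 0.4228 mol/L; C_R/C_S = 6.87.

6.87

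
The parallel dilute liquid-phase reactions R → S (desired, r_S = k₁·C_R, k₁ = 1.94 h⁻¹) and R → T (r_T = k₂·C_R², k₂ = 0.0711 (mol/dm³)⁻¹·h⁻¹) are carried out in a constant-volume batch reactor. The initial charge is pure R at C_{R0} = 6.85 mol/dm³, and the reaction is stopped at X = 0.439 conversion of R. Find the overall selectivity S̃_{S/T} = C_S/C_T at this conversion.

C_R = C_{R0}(1−X) = 3.843 mol/dm³.
Along a PFR/batch, dC_S/dC_R = −r_S/(r_S+r_T) = −k₁/(k₁+k₂·C_R).
Integrating from C_{R0} to C_R: C_S = (1.94/0.0711)·ln[(1.94+0.0711·6.85)/(1.94+0.0711·3.84)] = 27.29·ln(2.427/2.213) = 2.516 mol/dm³.
C_T = (C_{R0}−C_R)−C_S = 0.4909 mol/dm³; S̃_{S/T} = 2.516/0.4909 = 5.13.

5.13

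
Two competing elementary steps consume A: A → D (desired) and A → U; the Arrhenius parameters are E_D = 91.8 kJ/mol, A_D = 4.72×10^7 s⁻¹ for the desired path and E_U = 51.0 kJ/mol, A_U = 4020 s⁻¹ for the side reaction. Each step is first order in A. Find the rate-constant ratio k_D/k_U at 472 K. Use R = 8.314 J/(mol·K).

Since both paths have the same order in A, the concentration cancels and S_{D/U} = k_D/k_U = (A_D/A_U)·exp[(E_U−E_D)/(RT)].
(E_U−E_D)/(RT) = (51.0−91.8)×10³/(8.314×472) = -40800/3924 = -10.40.
k_D/k_U = (4.72×10^7/4020)·exp(-10.40) = 11741 × 3.052×10^-5 = 0.358.
Since E_D > E_U, raising the temperature improves selectivity toward D.

0.358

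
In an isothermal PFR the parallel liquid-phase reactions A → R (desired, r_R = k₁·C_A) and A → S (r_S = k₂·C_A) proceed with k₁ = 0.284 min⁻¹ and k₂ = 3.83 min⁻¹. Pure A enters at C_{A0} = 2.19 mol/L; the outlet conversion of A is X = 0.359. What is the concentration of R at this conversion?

C_A = C_{A0}(1−X) = 1.404 mol/L.
Both paths are first order in A, so the instantaneous fraction to R is constant: dC_R/d(−C_A) = k₁/(k₁+k₂) = 0.06903.
C_R = 0.06903·(C_{A0}−C_A) = 0.06903×0.7862 = 0.0543 mol/L.

0.0543 mol/L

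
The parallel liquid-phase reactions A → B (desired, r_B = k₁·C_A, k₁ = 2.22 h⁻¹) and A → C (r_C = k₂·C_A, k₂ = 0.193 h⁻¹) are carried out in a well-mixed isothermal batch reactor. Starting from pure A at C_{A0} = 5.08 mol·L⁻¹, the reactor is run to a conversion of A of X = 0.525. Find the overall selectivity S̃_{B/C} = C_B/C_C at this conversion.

11.5

C_A = C_{A0}(1−X) = 2.413 mol·L⁻¹.
Both paths are first order in A, so the instantaneous fraction to B is constant: dC_B/d(−C_A) = k₁/(k₁+k₂) = 0.9200.
C_B = 0.9200·(C_{A0}−C_A) = 0.9200×2.667 = 2.45 mol·L⁻¹.
C_C = (C_{A0}−C_A)−C_B = 0.2133 mol·L⁻¹; S̃_{B/C} = 2.454/0.2133 = 11.5.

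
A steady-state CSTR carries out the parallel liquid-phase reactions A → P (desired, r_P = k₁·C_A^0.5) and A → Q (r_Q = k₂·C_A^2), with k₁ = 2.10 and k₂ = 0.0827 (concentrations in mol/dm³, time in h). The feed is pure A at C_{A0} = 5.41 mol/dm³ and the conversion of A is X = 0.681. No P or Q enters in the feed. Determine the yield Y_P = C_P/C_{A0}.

Exit C_A = C_{A0}(1−X) = 5.41×0.319 = 1.726 mol/dm³.
Rates in a CSTR are evaluated at the outlet concentration: r_P = 2.10×1.726^0.5 = 2.759, r_Q = 0.0827×1.726^2 = 0.2463.
Fraction of consumed A going to P: r_P/(r_P+r_Q) = 0.9180.
C_P = 0.9180·C_{A0}·X = 0.9180×5.41×0.681 = 3.38 mol/dm³; Y_P = C_P/C_{A0} = 0.625.

0.625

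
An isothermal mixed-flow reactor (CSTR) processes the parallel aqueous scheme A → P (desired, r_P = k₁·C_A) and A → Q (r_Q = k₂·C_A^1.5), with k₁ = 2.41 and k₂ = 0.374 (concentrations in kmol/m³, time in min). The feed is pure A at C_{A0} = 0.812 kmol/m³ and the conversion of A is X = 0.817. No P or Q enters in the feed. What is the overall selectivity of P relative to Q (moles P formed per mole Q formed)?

Exit C_A = C_{A0}(1−X) = 0.812×0.183 = 0.1486 kmol/m³.
Rates in a CSTR are evaluated at the outlet concentration: r_P = 2.41×0.1486 = 0.3581, r_Q = 0.374×0.1486^1.5 = 0.02142.
Overall selectivity = C_P/C_Q = r_Pτ/(r_Qτ) = r_P/r_Q = 16.7.

16.7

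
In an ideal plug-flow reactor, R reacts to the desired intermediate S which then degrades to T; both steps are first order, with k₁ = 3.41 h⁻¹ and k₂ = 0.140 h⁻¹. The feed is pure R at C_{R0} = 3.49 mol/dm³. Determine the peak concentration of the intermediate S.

3.04 mol/dm³

For a first-order series the maximum intermediate yield is C_{S,max}/C_{R0} = (k₁/k₂)^[k₂/(k₂−k₁)].
= (3.41/0.140)^(0.140/(0.140−3.41)) = (24.36)^(-0.04281) = 0.8722.
C_{S,max} = 0.8722×3.49 = 3.04 mol/dm³.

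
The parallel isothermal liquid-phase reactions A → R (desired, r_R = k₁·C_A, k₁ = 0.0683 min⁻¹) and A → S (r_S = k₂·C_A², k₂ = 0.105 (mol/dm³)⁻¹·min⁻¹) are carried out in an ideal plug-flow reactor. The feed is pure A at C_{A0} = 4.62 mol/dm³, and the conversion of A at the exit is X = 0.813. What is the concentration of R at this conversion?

0.811 mol/dm³

C_A = C_{A0}(1−X) = 0.8639 mol/dm³.
Along a PFR/batch, dC_R/dC_A = −r_R/(r_R+r_S) = −k₁/(k₁+k₂·C_A).
Integrating from C_{A0} to C_A: C_R = (0.0683/0.105)·ln[(0.0683+0.105·4.62)/(0.0683+0.105·0.864)] = 0.6505·ln(0.5534/0.1590) = 0.8112 mol/dm³.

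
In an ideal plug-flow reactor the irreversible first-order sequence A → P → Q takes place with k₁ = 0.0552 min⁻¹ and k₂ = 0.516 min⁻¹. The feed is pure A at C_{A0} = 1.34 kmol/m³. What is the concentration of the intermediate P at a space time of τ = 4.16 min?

Solving the coupled first-order balances gives C_P(τ) = [k₁/(k₂−k₁)]·C_{A0}·(e^(−k₁τ) − e^(−k₂τ)).
e^(−k₁τ) = e^(−0.0552×4.16) = e^(−0.2296) = 0.7948; e^(−k₂τ) = e^(−2.147) = 0.1169.
C_P = 0.0552×1.34/(0.516−0.0552) × (0.7948−0.1169) = 0.1605×0.6779 = 0.1088 kmol/m³.

0.109 kmol/m³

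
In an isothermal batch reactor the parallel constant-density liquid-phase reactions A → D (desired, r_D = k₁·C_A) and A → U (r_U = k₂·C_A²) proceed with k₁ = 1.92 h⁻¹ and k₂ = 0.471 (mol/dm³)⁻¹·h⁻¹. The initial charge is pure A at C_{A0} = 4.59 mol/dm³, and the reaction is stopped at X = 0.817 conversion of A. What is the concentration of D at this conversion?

C_A = C_{A0}(1−X) = 0.8400 mol/dm³.
Along a PFR/batch, dC_D/dC_A = −r_D/(r_D+r_U) = −k₁/(k₁+k₂·C_A).
Integrating from C_{A0} to C_A: C_D = (1.92/0.471)·ln[(1.92+0.471·4.59)/(1.92+0.471·0.840)] = 4.076·ln(4.082/2.316) = 2.311 mol/dm³.

2.31 mol/dm³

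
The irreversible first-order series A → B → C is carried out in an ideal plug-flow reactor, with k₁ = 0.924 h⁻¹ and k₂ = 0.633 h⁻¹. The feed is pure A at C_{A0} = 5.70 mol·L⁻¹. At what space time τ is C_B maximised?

Setting dC_B/dτ = 0 gives τ_opt = ln(k₂/k₁)/(k₂−k₁).
= ln(0.633/0.924)/(0.633−0.924) = ln(0.6851)/-0.2910 = -0.3782/-0.2910 = 1.30 h.

1.30 h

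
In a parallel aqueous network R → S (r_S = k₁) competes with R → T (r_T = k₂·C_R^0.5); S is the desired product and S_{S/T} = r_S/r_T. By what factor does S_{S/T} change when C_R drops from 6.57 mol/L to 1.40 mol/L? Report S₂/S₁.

2.17

S_{S/T} = (k₁/k₂)·C_R^-0.5, so S₂/S₁ = (C_{R,2}/C_{R,1})^-0.5.
= (1.40/6.57)^(-0.5) = (0.2131)^(-0.5) = 2.17.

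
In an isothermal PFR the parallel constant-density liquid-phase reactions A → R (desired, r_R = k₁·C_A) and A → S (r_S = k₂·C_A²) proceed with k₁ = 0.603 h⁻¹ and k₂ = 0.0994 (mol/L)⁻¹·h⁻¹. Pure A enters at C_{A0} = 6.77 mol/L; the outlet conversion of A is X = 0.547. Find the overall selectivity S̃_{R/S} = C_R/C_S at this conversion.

1.26

C_A = C_{A0}(1−X) = 3.067 mol/L.
Along a PFR/batch, dC_R/dC_A = −r_R/(r_R+r_S) = −k₁/(k₁+k₂·C_A).
Integrating from C_{A0} to C_A: C_R = (0.603/0.0994)·ln[(0.603+0.0994·6.77)/(0.603+0.0994·3.07)] = 6.066·ln(1.276/0.9078) = 2.065 mol/L.
C_S = (C_{A0}−C_A)−C_R = 1.638 mol/L; S̃_{R/S} = 2.065/1.638 = 1.26.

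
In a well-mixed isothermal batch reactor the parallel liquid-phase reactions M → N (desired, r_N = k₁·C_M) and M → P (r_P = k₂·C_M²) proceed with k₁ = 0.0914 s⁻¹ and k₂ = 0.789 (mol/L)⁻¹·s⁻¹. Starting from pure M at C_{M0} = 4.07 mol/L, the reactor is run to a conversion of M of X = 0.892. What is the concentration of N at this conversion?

0.234 mol/L

C_M = C_{M0}(1−X) = 0.4396 mol/L.
Along a PFR/batch, dC_N/dC_M = −r_N/(r_N+r_P) = −k₁/(k₁+k₂·C_M).
Integrating from C_{M0} to C_M: C_N = (0.0914/0.789)·ln[(0.0914+0.789·4.07)/(0.0914+0.789·0.440)] = 0.1158·ln(3.303/0.4382) = 0.2340 mol/L.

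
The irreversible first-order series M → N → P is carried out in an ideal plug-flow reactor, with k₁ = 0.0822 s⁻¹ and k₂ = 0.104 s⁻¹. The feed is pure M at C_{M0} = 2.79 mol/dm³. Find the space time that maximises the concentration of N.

10.8 s

For first-order series the maximum of C_N occurs at τ_opt = ln(k₂/k₁)/(k₂−k₁).
= ln(0.104/0.0822)/(0.104−0.0822) = ln(1.265)/0.02180 = 0.2352/0.02180 = 10.8 s.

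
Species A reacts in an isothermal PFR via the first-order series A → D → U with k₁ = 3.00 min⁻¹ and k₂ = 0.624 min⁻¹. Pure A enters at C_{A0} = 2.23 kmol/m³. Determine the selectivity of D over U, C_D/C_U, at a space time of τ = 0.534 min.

4.39

For first-order series with pure A initially, C_D(τ) = k₁C_{A0}/(k₂−k₁)·(e^(−k₁τ) − e^(−k₂τ)).
e^(−k₁τ) = e^(−3.00×0.534) = e^(−1.602) = 0.2015; e^(−k₂τ) = e^(−0.3332) = 0.7166.
C_D = 3.00×2.23/(0.624−3.00) × (0.2015−0.7166) = (-2.816)×(-0.5151) = 1.450 kmol/m³.
C_A = C_{A0}e^(−k₁τ) = 0.4493 kmol/m³, so C_U = C_{A0}−C_A−C_D = 0.3303 kmol/m³; C_D/C_U = 4.39.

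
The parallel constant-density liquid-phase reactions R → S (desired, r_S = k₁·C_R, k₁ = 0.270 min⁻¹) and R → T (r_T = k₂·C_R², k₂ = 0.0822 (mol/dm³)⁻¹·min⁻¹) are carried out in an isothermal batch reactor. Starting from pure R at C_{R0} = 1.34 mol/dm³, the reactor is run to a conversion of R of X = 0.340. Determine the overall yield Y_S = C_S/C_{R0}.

0.254

C_R = C_{R0}(1−X) = 0.8844 mol/dm³.
Along a PFR/batch, dC_S/dC_R = −r_S/(r_S+r_T) = −k₁/(k₁+k₂·C_R).
Integrating from C_{R0} to C_R: C_S = (0.270/0.0822)·ln[(0.270+0.0822·1.34)/(0.270+0.0822·0.884)] = 3.285·ln(0.3801/0.3427) = 0.3407 mol/dm³.
Y_S = C_S/C_{R0} = 0.3407/1.34 = 0.254.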